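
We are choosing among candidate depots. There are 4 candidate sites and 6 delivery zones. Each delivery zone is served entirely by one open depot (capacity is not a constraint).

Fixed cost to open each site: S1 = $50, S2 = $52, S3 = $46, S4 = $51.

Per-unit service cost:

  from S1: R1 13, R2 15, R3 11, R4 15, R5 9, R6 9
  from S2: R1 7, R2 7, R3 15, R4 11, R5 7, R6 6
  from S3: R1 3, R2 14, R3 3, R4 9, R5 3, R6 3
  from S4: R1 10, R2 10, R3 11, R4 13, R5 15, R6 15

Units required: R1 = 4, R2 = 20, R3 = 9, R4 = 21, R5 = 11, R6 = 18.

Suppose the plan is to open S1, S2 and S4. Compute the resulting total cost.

Total cost: 836

Each delivery zone is assigned to its cheapest site among the open ones.
{S1, S2, S4}: R1→S2 7·4=28, R2→S2 7·20=140, R3→S1 11·9=99, R4→S2 11·21=231, R5→S2 7·11=77, R6→S2 6·18=108. Service 683; fixed 153; total 836.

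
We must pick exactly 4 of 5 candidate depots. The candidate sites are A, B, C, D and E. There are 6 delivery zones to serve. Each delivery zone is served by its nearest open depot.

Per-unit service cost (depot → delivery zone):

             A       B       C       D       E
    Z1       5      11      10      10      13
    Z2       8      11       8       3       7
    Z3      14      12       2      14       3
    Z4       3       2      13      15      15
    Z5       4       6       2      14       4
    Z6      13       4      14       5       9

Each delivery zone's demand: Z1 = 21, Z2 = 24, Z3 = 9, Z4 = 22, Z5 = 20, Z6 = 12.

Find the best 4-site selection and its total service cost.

With exactly 4 open, each delivery zone uses its cheapest among the chosen.
{A, B, C, D}: Z1→A 5·21=105, Z2→D 3·24=72, Z3→C 2·9=18, Z4→B 2·22=44, Z5→C 2·20=40, Z6→B 4·12=48. Service cost 327.
{A, C, D, E}: service cost 361
{A, B, D, E}: service cost 376
Among all 5 size-4 choices, {A, B, C, D} is lowest.

Choose A, B, C and D; total service cost 327.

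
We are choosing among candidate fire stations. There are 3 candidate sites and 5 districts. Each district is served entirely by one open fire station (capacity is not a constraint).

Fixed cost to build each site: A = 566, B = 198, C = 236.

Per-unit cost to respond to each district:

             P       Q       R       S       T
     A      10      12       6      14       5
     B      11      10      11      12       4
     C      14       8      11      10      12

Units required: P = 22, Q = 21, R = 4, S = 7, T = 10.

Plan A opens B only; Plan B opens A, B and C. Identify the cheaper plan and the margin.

Plan A: {B}: P→B 11·22=242, Q→B 10·21=210, R→B 11·4=44, S→B 12·7=84, T→B 4·10=40. Service 620; fixed 198; total 818.
Plan B: {A, B, C}: P→A 10·22=220, Q→C 8·21=168, R→A 6·4=24, S→C 10·7=70, T→B 4·10=40. Service 522; fixed 1000; total 1522.
Difference: |818 − 1522| = 704.

Plan A is cheaper by 704.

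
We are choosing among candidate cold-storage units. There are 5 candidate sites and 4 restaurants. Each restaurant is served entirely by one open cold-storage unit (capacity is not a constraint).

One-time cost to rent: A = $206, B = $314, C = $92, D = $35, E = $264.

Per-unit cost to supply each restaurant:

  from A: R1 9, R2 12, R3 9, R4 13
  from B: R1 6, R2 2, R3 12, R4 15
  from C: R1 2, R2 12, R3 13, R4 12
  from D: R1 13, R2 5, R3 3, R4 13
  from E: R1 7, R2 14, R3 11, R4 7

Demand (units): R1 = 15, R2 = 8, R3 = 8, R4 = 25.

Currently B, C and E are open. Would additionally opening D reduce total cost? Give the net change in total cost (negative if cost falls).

Current service cost with {B, C, E}: 309.
Adding D: each restaurant re-picks its cheapest; new service cost 245, saving 64.
Extra fixed cost: 35. Net change = 35 − 64 = -29.
(Totals: 979 → 950.)

Yes — net change −29 (cost falls by 29).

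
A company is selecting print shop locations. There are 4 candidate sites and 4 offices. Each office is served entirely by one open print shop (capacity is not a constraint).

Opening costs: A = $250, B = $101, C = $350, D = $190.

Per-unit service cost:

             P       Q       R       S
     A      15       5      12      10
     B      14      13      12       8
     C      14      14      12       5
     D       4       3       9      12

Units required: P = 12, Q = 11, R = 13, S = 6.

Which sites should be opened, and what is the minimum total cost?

For any fixed open set, each office goes to its cheapest open site; total = fixed + service.
{D}: P→D 4·12=48, Q→D 3·11=33, R→D 9·13=117, S→D 12·6=72. Service 270; fixed 190; total 460.
{B, D}: service 246 + fixed 291 = 537
{B}: service 515 + fixed 101 = 616
{A, B, C, D}: service 228 + fixed 891 = 1119
No other subset beats 460.

Open D only; minimum total cost 460.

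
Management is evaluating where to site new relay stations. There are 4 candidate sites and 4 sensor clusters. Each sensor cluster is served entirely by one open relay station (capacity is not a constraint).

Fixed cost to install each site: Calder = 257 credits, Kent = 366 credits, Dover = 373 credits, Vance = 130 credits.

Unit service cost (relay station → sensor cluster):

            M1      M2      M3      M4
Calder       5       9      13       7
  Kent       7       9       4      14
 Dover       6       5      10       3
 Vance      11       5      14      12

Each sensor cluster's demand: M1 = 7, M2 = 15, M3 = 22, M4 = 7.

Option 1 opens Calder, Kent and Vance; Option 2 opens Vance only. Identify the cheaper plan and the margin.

Option 2 is cheaper by 326.

Option 1: {Calder, Kent, Vance}: M1→Calder 5·7=35, M2→Vance 5·15=75, M3→Kent 4·22=88, M4→Calder 7·7=49. Service 247; fixed 753; total 1000.
Option 2: {Vance}: M1→Vance 11·7=77, M2→Vance 5·15=75, M3→Vance 14·22=308, M4→Vance 12·7=84. Service 544; fixed 130; total 674.
Difference: |1000 − 674| = 326.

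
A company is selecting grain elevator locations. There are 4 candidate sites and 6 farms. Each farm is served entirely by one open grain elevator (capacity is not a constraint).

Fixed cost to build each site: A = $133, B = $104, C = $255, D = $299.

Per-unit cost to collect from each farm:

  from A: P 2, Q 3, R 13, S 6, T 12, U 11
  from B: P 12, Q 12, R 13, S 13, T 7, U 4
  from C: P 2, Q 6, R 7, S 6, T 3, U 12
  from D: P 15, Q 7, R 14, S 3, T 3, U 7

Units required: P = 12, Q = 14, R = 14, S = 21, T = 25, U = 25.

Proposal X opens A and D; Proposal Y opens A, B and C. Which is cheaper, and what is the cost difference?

Proposal Y is cheaper by 36.

Proposal X: {A, D}: P→A 2·12=24, Q→A 3·14=42, R→A 13·14=182, S→D 3·21=63, T→D 3·25=75, U→D 7·25=175. Service 561; fixed 432; total 993.
Proposal Y: {A, B, C}: P→A 2·12=24, Q→A 3·14=42, R→C 7·14=98, S→A 6·21=126, T→C 3·25=75, U→B 4·25=100. Service 465; fixed 492; total 957.
Difference: |993 − 957| = 36.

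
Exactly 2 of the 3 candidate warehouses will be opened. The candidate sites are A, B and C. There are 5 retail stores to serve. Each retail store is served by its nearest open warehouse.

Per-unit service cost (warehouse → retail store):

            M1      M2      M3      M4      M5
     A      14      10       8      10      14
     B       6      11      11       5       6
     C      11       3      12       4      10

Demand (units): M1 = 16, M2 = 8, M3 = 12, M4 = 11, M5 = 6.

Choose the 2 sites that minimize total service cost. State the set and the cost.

Choose B and C; total service cost 332.

With exactly 2 open, each retail store uses its cheapest among the chosen.
{B, C}: M1→B 6·16=96, M2→C 3·8=24, M3→B 11·12=132, M4→C 4·11=44, M5→B 6·6=36. Service cost 332.
{A, B}: service cost 363
{A, C}: service cost 400
Among all 3 size-2 choices, {B, C} is lowest.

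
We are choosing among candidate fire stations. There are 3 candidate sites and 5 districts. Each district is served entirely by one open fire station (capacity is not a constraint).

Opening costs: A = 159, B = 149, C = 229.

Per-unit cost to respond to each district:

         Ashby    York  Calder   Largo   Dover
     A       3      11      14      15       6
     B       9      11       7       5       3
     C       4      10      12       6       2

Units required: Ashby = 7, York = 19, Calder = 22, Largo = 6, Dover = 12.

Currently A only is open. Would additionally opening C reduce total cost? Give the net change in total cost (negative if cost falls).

No — net change +64 (cost rises by 64).

Current service cost with {A}: 700.
Adding C: each district re-picks its cheapest; new service cost 535, saving 165.
Extra fixed cost: 229. Net change = 229 − 165 = 64.
(Totals: 859 → 923.)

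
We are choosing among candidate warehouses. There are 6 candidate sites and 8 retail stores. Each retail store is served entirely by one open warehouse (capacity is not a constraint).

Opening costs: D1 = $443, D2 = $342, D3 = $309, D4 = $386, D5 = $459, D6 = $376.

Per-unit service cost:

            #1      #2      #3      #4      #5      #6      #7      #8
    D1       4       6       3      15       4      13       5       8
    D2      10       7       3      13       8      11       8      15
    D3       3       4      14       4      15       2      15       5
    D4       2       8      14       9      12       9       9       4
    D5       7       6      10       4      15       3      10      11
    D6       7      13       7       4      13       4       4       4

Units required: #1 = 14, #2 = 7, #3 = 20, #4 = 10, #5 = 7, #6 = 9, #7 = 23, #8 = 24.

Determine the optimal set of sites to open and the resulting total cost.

For any fixed open set, each retail store goes to its cheapest open site; total = fixed + service.
{D6}: #1→D6 7·14=98, #2→D6 13·7=91, #3→D6 7·20=140, #4→D6 4·10=40, #5→D6 13·7=91, #6→D6 4·9=36, #7→D6 4·23=92, #8→D6 4·24=96. Service 684; fixed 376; total 1060.
{D2, D3}: #1→D3 3·14=42, #2→D3 4·7=28, #3→D2 3·20=60, #4→D3 4·10=40, #5→D2 8·7=56, #6→D3 2·9=18, #7→D2 8·23=184, #8→D3 5·24=120. Service 548; fixed 651; total 1199.
{D1}: #1→D1 4·14=56, #2→D1 6·7=42, #3→D1 3·20=60, #4→D1 15·10=150, #5→D1 4·7=28, #6→D1 13·9=117, #7→D1 5·23=115, #8→D1 8·24=192. Service 760; fixed 443; total 1203.
{D1, D2, D3, D4, D5, D6}: service 390 + fixed 2315 = 2705
No other subset beats 1060.

Open D6 only; minimum total cost 1060.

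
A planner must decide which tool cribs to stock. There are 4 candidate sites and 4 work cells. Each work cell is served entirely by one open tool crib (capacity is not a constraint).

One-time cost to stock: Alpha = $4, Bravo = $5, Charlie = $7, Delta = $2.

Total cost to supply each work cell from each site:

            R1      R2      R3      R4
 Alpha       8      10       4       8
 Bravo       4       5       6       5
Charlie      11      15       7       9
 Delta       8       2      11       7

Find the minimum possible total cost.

For any fixed open set, each work cell goes to its cheapest open site; total = fixed + service.
{Bravo, Delta}: R1→Bravo 4, R2→Delta 2, R3→Bravo 6, R4→Bravo 5. Service 17; fixed 7; total 24.
{Bravo}: service 20 + fixed 5 = 25
{Alpha, Bravo, Delta}: service 15 + fixed 11 = 26
{Alpha, Bravo, Charlie, Delta}: service 15 + fixed 18 = 33
(All 15 nonempty subsets were checked; Bravo and Delta is lowest.)

Minimum total cost: 24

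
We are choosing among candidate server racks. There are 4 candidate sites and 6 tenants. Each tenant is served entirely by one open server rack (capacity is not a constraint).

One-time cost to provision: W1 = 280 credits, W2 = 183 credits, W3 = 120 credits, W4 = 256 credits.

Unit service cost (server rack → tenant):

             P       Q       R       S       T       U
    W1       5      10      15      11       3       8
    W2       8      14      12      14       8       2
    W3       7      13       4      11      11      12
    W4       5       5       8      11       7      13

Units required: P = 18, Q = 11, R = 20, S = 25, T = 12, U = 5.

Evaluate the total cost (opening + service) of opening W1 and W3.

Total cost: 1031

Each tenant is assigned to its cheapest site among the open ones.
{W1, W3}: P→W1 5·18=90, Q→W1 10·11=110, R→W3 4·20=80, S→W1 11·25=275, T→W1 3·12=36, U→W1 8·5=40. Service 631; fixed 400; total 1031.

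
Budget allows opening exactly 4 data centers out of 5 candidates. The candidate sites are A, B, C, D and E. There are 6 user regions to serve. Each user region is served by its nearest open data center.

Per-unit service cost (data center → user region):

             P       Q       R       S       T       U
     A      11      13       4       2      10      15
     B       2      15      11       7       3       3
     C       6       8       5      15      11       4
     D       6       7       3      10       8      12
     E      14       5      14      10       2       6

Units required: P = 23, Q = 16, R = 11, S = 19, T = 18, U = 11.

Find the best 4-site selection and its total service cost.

With exactly 4 open, each user region uses its cheapest among the chosen.
{A, B, D, E}: P→B 2·23=46, Q→E 5·16=80, R→D 3·11=33, S→A 2·19=38, T→E 2·18=36, U→B 3·11=33. Service cost 266.
{A, B, C, E}: service cost 277
{A, B, C, D}: service cost 316
Among all 5 size-4 choices, {A, B, D, E} is lowest.

Choose A, B, D and E; total service cost 266.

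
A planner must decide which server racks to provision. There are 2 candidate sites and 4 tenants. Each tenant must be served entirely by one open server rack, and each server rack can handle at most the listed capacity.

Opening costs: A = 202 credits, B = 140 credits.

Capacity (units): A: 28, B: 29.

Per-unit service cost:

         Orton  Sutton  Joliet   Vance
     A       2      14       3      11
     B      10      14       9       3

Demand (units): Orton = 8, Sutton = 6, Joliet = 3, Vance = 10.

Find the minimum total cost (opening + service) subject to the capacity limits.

Minimum total cost: 361

Open {B}: Orton→B 10·8=80, Sutton→B 14·6=84, Joliet→B 9·3=27, Vance→B 3·10=30.
Loads: B carries 27/29. Service 221; fixed 140; total 361.
Next best feasible plan costs 421.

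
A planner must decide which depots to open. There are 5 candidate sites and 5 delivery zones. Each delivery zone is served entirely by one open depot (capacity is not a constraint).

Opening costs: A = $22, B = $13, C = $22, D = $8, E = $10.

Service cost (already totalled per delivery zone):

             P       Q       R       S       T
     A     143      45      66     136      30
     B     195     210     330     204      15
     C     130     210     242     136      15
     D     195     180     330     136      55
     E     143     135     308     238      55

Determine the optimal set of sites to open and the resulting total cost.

Open A and C; minimum total cost 436.

For any fixed open set, each delivery zone goes to its cheapest open site; total = fixed + service.
{A, C}: P→C 130, Q→A 45, R→A 66, S→A 136, T→C 15. Service 392; fixed 44; total 436.
{A, B}: service 405 + fixed 35 = 440
{A}: P→A 143, Q→A 45, R→A 66, S→A 136, T→A 30. Service 420; fixed 22; total 442.
{A, B, C, D, E}: P→C 130, Q→A 45, R→A 66, S→A 136, T→B 15. Service 392; fixed 75; total 467.
No other subset beats 436.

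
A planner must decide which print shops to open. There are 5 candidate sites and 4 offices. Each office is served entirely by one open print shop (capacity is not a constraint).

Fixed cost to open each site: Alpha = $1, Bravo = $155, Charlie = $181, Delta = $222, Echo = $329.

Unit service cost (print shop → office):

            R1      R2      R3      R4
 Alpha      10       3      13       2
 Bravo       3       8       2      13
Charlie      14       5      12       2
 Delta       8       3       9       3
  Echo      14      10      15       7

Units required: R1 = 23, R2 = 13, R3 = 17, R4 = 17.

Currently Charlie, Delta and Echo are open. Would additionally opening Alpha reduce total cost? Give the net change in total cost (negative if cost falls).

No — net change +1 (cost rises by 1).

Current service cost with {Charlie, Delta, Echo}: 410.
Adding Alpha: each office re-picks its cheapest; new service cost 410, saving 0.
Extra fixed cost: 1. Net change = 1 − 0 = 1.
(Totals: 1142 → 1143.)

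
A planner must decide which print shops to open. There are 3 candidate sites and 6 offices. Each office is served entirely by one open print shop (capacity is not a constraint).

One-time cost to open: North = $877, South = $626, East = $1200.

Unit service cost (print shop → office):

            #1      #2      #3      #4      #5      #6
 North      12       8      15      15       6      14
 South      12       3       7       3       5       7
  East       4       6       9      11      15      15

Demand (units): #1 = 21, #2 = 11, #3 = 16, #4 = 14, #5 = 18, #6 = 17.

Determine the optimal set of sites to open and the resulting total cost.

Open South only; minimum total cost 1274.

For any fixed open set, each office goes to its cheapest open site; total = fixed + service.
{South}: #1→South 12·21=252, #2→South 3·11=33, #3→South 7·16=112, #4→South 3·14=42, #5→South 5·18=90, #6→South 7·17=119. Service 648; fixed 626; total 1274.
{North}: service 1136 + fixed 877 = 2013
{North, South}: service 648 + fixed 1503 = 2151
{North, South, East}: service 480 + fixed 2703 = 3183
(All 7 nonempty subsets were checked; South only is lowest.)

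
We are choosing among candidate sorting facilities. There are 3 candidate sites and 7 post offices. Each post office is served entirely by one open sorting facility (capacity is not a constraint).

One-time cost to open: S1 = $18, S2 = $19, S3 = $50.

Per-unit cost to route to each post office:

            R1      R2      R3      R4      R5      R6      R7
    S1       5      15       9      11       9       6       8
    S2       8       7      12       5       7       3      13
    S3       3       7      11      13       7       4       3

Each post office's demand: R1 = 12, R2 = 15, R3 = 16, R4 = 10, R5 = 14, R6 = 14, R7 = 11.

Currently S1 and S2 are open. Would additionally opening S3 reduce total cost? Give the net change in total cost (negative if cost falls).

Yes — net change −29 (cost falls by 29).

Current service cost with {S1, S2}: 587.
Adding S3: each post office re-picks its cheapest; new service cost 508, saving 79.
Extra fixed cost: 50. Net change = 50 − 79 = -29.
(Totals: 624 → 595.)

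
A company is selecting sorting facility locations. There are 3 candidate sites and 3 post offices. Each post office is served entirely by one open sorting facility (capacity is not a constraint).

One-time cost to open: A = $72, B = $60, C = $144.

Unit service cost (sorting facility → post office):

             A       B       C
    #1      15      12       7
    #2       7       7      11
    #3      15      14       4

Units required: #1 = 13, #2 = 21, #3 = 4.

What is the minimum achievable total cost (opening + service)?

Minimum total cost: 419

For any fixed open set, each post office goes to its cheapest open site; total = fixed + service.
{B}: #1→B 12·13=156, #2→B 7·21=147, #3→B 14·4=56. Service 359; fixed 60; total 419.
{B, C}: #1→C 7·13=91, #2→B 7·21=147, #3→C 4·4=16. Service 254; fixed 204; total 458.
{A, C}: service 254 + fixed 216 = 470
{A, B, C}: service 254 + fixed 276 = 530
No other subset beats 419.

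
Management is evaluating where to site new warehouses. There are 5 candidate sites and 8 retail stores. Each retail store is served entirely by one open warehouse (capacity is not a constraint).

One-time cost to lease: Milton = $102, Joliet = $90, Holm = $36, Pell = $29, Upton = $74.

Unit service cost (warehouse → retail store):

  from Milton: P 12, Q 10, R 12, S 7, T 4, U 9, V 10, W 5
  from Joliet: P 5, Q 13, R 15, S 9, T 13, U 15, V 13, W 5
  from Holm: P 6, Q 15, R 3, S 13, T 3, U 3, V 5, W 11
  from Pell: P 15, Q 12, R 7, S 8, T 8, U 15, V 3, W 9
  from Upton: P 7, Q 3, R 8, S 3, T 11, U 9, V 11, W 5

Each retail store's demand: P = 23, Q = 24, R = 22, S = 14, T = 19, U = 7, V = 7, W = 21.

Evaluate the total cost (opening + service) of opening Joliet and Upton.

Each retail store is assigned to its cheapest site among the open ones.
{Joliet, Upton}: P→Joliet 5·23=115, Q→Upton 3·24=72, R→Upton 8·22=176, S→Upton 3·14=42, T→Upton 11·19=209, U→Upton 9·7=63, V→Upton 11·7=77, W→Joliet 5·21=105. Service 859; fixed 164; total 1023.

Total cost: 1023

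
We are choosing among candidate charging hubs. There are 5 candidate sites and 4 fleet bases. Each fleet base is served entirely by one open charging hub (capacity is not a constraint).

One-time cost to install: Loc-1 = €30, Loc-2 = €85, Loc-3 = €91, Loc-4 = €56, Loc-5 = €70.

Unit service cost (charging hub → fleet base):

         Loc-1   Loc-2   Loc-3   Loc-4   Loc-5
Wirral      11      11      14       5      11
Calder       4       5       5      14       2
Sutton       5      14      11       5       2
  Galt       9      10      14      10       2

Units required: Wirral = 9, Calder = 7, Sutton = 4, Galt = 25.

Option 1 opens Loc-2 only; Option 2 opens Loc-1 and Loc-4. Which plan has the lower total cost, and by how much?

Option 1: {Loc-2}: Wirral→Loc-2 11·9=99, Calder→Loc-2 5·7=35, Sutton→Loc-2 14·4=56, Galt→Loc-2 10·25=250. Service 440; fixed 85; total 525.
Option 2: {Loc-1, Loc-4}: Wirral→Loc-4 5·9=45, Calder→Loc-1 4·7=28, Sutton→Loc-1 5·4=20, Galt→Loc-1 9·25=225. Service 318; fixed 86; total 404.
Difference: |525 − 404| = 121.

Option 2 is cheaper by 121.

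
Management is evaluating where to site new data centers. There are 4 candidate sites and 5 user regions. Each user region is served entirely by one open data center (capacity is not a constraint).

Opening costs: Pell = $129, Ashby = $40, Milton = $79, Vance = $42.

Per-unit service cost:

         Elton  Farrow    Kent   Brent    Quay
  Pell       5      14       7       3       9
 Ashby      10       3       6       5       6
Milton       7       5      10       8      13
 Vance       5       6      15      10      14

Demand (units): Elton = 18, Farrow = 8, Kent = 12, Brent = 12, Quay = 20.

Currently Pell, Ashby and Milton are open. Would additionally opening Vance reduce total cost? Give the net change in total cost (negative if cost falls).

No — net change +42 (cost rises by 42).

Current service cost with {Pell, Ashby, Milton}: 342.
Adding Vance: each user region re-picks its cheapest; new service cost 342, saving 0.
Extra fixed cost: 42. Net change = 42 − 0 = 42.
(Totals: 590 → 632.)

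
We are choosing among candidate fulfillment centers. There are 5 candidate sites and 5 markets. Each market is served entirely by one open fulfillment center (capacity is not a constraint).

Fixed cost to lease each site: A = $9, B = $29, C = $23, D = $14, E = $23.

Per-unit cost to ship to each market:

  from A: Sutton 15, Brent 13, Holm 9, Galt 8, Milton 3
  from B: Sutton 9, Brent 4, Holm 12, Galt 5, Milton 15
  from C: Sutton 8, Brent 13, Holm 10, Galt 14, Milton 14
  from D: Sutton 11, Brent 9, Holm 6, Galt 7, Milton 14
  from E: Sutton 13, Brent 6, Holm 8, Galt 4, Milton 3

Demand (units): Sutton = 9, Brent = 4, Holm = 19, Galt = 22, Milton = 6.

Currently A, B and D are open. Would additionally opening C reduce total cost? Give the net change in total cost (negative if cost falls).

Current service cost with {A, B, D}: 339.
Adding C: each market re-picks its cheapest; new service cost 330, saving 9.
Extra fixed cost: 23. Net change = 23 − 9 = 14.
(Totals: 391 → 405.)

No — net change +14 (cost rises by 14).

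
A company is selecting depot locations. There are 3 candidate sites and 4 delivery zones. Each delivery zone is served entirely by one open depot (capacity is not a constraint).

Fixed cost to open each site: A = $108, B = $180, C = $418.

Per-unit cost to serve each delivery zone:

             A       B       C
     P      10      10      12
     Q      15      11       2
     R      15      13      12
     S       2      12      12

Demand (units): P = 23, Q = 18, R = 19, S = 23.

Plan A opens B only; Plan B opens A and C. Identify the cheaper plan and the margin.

Plan B is cheaper by 65.

Plan A: {B}: P→B 10·23=230, Q→B 11·18=198, R→B 13·19=247, S→B 12·23=276. Service 951; fixed 180; total 1131.
Plan B: {A, C}: P→A 10·23=230, Q→C 2·18=36, R→C 12·19=228, S→A 2·23=46. Service 540; fixed 526; total 1066.
Difference: |1131 − 1066| = 65.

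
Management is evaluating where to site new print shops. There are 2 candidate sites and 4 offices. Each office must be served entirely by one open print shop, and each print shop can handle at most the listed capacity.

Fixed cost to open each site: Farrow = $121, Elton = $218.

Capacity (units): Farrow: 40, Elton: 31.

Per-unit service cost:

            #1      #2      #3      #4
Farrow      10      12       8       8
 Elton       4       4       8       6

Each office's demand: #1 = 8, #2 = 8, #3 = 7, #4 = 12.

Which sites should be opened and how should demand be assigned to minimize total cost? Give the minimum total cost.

Minimum total cost: 449

Open {Farrow}: #1→Farrow 10·8=80, #2→Farrow 12·8=96, #3→Farrow 8·7=56, #4→Farrow 8·12=96.
Loads: Farrow carries 35/40. Service 328; fixed 121; total 449.
Next best feasible plan costs 531.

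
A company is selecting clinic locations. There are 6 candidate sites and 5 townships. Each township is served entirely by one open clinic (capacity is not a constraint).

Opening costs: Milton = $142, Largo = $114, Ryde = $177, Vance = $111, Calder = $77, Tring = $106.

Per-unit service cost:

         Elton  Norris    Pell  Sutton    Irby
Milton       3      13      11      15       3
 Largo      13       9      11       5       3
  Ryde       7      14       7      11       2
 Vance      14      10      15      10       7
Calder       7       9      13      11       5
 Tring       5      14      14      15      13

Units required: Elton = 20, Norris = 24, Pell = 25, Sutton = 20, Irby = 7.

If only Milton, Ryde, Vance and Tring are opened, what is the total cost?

Total cost: 1225

Each township is assigned to its cheapest site among the open ones.
{Milton, Ryde, Vance, Tring}: Elton→Milton 3·20=60, Norris→Vance 10·24=240, Pell→Ryde 7·25=175, Sutton→Vance 10·20=200, Irby→Ryde 2·7=14. Service 689; fixed 536; total 1225.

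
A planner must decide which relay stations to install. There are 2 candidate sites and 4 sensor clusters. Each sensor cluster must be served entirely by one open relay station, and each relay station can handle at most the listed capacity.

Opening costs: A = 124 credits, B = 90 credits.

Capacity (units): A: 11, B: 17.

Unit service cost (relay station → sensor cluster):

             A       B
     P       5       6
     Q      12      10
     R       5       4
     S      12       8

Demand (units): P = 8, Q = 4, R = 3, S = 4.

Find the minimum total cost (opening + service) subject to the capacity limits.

Open {A, B}: P→A 5·8=40, Q→B 10·4=40, R→B 4·3=12, S→B 8·4=32.
Loads: A carries 8/11, B carries 11/17. Service 124; fixed 214; total 338.
Next best feasible plan costs 341.

Minimum total cost: 338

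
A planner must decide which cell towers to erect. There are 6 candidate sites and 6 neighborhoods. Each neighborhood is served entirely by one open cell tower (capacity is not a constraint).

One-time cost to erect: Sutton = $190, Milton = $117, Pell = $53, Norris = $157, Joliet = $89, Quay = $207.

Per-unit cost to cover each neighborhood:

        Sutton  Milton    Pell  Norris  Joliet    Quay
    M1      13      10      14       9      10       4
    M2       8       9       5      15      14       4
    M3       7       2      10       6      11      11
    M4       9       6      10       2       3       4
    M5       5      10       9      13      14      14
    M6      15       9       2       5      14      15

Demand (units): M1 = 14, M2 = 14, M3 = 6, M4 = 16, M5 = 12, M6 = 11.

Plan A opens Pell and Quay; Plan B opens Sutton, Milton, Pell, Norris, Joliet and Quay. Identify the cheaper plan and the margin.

Plan A: {Pell, Quay}: M1→Quay 4·14=56, M2→Quay 4·14=56, M3→Pell 10·6=60, M4→Quay 4·16=64, M5→Pell 9·12=108, M6→Pell 2·11=22. Service 366; fixed 260; total 626.
Plan B: {Sutton, Milton, Pell, Norris, Joliet, Quay}: M1→Quay 4·14=56, M2→Quay 4·14=56, M3→Milton 2·6=12, M4→Norris 2·16=32, M5→Sutton 5·12=60, M6→Pell 2·11=22. Service 238; fixed 813; total 1051.
Difference: |626 − 1051| = 425.

Plan A is cheaper by 425.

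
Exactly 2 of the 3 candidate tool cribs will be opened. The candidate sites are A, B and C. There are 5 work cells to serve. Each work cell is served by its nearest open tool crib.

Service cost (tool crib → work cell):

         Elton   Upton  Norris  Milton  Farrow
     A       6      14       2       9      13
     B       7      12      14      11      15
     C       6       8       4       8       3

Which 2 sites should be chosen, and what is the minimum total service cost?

Choose A and C; total service cost 27.

With exactly 2 open, each work cell uses its cheapest among the chosen.
{A, C}: Elton→A 6, Upton→C 8, Norris→A 2, Milton→C 8, Farrow→C 3. Service cost 27.
{B, C}: service cost 29
{A, B}: service cost 42
Among all 3 size-2 choices, {A, C} is lowest.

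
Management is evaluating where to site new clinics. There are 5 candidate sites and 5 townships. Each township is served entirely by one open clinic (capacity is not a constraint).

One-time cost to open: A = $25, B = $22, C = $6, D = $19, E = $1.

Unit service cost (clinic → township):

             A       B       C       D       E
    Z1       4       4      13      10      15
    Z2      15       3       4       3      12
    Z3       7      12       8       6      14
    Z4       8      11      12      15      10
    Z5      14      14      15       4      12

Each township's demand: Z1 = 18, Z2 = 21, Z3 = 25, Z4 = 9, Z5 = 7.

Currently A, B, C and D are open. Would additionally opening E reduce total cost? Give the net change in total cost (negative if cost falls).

No — net change +1 (cost rises by 1).

Current service cost with {A, B, C, D}: 385.
Adding E: each township re-picks its cheapest; new service cost 385, saving 0.
Extra fixed cost: 1. Net change = 1 − 0 = 1.
(Totals: 457 → 458.)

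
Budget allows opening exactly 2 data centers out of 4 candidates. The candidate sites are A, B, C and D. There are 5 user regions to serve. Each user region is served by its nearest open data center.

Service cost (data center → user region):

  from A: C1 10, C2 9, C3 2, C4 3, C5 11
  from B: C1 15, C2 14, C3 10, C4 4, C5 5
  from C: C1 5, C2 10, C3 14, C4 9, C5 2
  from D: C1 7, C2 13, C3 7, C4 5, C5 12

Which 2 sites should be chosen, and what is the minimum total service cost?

With exactly 2 open, each user region uses its cheapest among the chosen.
{A, C}: C1→C 5, C2→A 9, C3→A 2, C4→A 3, C5→C 2. Service cost 21.
{A, B}: service cost 29
{C, D}: service cost 29
Among all 6 size-2 choices, {A, C} is lowest.

Choose A and C; total service cost 21.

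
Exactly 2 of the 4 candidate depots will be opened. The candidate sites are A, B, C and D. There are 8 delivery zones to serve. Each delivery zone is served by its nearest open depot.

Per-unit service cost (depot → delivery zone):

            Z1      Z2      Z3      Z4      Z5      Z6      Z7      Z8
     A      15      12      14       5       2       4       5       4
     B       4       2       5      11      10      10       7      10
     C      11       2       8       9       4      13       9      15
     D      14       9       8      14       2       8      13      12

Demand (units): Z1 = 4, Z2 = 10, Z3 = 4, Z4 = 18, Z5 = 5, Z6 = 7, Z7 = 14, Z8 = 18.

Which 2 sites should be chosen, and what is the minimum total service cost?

Choose A and B; total service cost 326.

With exactly 2 open, each delivery zone uses its cheapest among the chosen.
{A, B}: Z1→B 4·4=16, Z2→B 2·10=20, Z3→B 5·4=20, Z4→A 5·18=90, Z5→A 2·5=10, Z6→A 4·7=28, Z7→A 5·14=70, Z8→A 4·18=72. Service cost 326.
{A, C}: service cost 366
{A, D}: service cost 448
Among all 6 size-2 choices, {A, B} is lowest.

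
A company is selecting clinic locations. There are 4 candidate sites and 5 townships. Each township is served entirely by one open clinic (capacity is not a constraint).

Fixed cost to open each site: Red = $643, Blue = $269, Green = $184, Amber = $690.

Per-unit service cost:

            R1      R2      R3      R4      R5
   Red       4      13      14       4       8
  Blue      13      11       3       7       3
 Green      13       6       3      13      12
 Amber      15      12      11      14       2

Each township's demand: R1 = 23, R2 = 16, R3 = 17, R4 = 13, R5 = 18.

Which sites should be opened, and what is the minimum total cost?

For any fixed open set, each township goes to its cheapest open site; total = fixed + service.
{Blue}: R1→Blue 13·23=299, R2→Blue 11·16=176, R3→Blue 3·17=51, R4→Blue 7·13=91, R5→Blue 3·18=54. Service 671; fixed 269; total 940.
{Green}: service 831 + fixed 184 = 1015
{Blue, Green}: R1→Blue 13·23=299, R2→Green 6·16=96, R3→Blue 3·17=51, R4→Blue 7·13=91, R5→Blue 3·18=54. Service 591; fixed 453; total 1044.
{Red, Blue, Green, Amber}: service 327 + fixed 1786 = 2113
No other subset beats 940.

Open Blue only; minimum total cost 940.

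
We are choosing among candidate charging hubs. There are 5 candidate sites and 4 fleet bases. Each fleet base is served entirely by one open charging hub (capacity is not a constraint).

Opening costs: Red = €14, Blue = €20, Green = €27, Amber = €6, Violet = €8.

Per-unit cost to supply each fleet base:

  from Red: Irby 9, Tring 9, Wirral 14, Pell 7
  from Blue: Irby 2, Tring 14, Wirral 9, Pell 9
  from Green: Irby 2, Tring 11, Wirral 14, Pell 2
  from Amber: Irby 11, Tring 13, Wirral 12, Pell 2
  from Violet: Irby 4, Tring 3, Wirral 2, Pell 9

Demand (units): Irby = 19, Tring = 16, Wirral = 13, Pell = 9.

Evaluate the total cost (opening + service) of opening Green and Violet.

Total cost: 165

Each fleet base is assigned to its cheapest site among the open ones.
{Green, Violet}: Irby→Green 2·19=38, Tring→Violet 3·16=48, Wirral→Violet 2·13=26, Pell→Green 2·9=18. Service 130; fixed 35; total 165.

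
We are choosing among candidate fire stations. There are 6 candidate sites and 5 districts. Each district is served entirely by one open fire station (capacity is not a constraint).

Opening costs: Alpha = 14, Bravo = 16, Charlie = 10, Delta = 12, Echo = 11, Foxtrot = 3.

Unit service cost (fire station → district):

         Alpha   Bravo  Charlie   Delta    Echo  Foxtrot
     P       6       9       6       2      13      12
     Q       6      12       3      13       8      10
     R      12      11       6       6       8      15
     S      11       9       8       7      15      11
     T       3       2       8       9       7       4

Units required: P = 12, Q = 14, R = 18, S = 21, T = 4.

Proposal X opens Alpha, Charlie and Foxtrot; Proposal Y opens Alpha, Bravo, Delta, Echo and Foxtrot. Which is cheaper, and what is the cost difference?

Proposal Y is cheaper by 2.

Proposal X: {Alpha, Charlie, Foxtrot}: P→Alpha 6·12=72, Q→Charlie 3·14=42, R→Charlie 6·18=108, S→Charlie 8·21=168, T→Alpha 3·4=12. Service 402; fixed 27; total 429.
Proposal Y: {Alpha, Bravo, Delta, Echo, Foxtrot}: P→Delta 2·12=24, Q→Alpha 6·14=84, R→Delta 6·18=108, S→Delta 7·21=147, T→Bravo 2·4=8. Service 371; fixed 56; total 427.
Difference: |429 − 427| = 2.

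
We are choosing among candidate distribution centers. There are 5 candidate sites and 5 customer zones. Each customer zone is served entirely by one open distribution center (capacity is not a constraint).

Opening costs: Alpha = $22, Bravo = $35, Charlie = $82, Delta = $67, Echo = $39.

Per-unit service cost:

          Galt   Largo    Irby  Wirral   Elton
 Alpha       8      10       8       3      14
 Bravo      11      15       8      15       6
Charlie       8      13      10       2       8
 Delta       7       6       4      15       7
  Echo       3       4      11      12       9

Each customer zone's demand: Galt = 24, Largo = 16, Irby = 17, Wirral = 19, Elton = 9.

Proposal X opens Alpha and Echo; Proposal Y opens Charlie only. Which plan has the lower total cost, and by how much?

Proposal X: {Alpha, Echo}: Galt→Echo 3·24=72, Largo→Echo 4·16=64, Irby→Alpha 8·17=136, Wirral→Alpha 3·19=57, Elton→Echo 9·9=81. Service 410; fixed 61; total 471.
Proposal Y: {Charlie}: Galt→Charlie 8·24=192, Largo→Charlie 13·16=208, Irby→Charlie 10·17=170, Wirral→Charlie 2·19=38, Elton→Charlie 8·9=72. Service 680; fixed 82; total 762.
Difference: |471 − 762| = 291.

Proposal X is cheaper by 291.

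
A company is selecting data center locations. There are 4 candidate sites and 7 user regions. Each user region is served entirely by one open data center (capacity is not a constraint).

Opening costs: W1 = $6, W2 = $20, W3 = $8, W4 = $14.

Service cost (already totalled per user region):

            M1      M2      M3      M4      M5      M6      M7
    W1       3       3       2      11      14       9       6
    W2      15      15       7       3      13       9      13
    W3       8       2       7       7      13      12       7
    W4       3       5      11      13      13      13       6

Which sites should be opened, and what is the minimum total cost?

For any fixed open set, each user region goes to its cheapest open site; total = fixed + service.
{W1}: M1→W1 3, M2→W1 3, M3→W1 2, M4→W1 11, M5→W1 14, M6→W1 9, M7→W1 6. Service 48; fixed 6; total 54.
{W1, W3}: M1→W1 3, M2→W3 2, M3→W1 2, M4→W3 7, M5→W3 13, M6→W1 9, M7→W1 6. Service 42; fixed 14; total 56.
{W3}: service 56 + fixed 8 = 64
{W1, W2, W3, W4}: service 38 + fixed 48 = 86
No other subset beats 54.

Open W1 only; minimum total cost 54.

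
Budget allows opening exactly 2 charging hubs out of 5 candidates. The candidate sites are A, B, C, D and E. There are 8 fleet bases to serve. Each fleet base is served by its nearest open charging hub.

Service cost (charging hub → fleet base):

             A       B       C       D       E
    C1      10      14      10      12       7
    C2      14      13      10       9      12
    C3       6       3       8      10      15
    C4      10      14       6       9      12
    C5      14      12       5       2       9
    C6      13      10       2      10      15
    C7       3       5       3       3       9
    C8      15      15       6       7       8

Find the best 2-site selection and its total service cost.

With exactly 2 open, each fleet base uses its cheapest among the chosen.
{B, C}: C1→C 10, C2→C 10, C3→B 3, C4→C 6, C5→C 5, C6→C 2, C7→C 3, C8→C 6. Service cost 45.
{C, D}: service cost 46
{C, E}: service cost 47
Among all 10 size-2 choices, {B, C} is lowest.

Choose B and C; total service cost 45.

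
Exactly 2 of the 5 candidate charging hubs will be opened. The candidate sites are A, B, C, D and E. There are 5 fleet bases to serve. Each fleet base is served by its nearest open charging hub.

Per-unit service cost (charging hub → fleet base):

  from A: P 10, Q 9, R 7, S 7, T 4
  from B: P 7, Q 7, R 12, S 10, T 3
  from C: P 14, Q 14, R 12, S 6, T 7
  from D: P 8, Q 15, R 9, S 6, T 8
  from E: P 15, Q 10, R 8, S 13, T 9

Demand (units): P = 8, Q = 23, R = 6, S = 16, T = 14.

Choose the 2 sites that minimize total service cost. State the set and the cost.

Choose B and D; total service cost 409.

With exactly 2 open, each fleet base uses its cheapest among the chosen.
{B, D}: P→B 7·8=56, Q→B 7·23=161, R→D 9·6=54, S→D 6·16=96, T→B 3·14=42. Service cost 409.
{A, B}: service cost 413
{B, C}: service cost 427
Among all 10 size-2 choices, {B, D} is lowest.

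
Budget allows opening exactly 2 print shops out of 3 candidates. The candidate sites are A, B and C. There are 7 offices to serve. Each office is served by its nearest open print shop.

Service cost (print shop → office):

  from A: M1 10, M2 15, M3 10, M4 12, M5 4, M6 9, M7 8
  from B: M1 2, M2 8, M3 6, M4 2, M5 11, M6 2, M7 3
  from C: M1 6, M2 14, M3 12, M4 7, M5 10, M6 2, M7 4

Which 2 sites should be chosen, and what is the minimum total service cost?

With exactly 2 open, each office uses its cheapest among the chosen.
{A, B}: M1→B 2, M2→B 8, M3→B 6, M4→B 2, M5→A 4, M6→B 2, M7→B 3. Service cost 27.
{B, C}: service cost 33
{A, C}: service cost 47
Among all 3 size-2 choices, {A, B} is lowest.

Choose A and B; total service cost 27.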